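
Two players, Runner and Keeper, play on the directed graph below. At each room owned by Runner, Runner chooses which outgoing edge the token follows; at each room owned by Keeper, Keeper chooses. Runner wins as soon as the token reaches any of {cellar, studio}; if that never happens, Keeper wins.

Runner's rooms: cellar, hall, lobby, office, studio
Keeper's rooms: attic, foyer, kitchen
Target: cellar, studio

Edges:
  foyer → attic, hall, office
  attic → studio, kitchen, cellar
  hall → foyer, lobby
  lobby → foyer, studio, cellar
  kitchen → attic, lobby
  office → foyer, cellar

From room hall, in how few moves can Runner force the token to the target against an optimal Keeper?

2

A0 = {cellar, studio}
A1: add {lobby, office} — lobby (Runner) has lobby→studio; office (Runner) has office→cellar.
A2: add {hall} — hall (Runner) has hall→lobby.
A3 = A2; e.g. foyer (Keeper) can still go to attic. Fixed point.
hall enters the attractor at level 2, so Runner can force the target in 2 moves from there.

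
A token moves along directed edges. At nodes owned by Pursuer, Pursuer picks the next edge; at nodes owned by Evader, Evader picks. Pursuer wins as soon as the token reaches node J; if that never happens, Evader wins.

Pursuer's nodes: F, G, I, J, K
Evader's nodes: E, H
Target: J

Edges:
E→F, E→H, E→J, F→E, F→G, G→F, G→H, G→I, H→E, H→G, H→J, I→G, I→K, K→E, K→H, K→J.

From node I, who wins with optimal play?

Pursuer

A0 = {J}
A1: add {K} — K (Pursuer) has K→J.
A2: add {I} — I (Pursuer) has I→K.
I ∈ A2, so Pursuer can force the target.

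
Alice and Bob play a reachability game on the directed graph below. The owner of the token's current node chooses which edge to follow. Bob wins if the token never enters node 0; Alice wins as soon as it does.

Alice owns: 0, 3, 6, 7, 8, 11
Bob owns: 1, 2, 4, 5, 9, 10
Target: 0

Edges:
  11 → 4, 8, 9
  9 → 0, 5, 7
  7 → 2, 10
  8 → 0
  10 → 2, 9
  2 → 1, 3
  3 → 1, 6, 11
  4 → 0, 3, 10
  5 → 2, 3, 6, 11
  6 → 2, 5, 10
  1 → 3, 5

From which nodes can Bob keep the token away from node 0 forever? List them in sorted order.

A0 = {0}
A1: add {8} — 8 (Alice) has 8→0.
A2: add {11} — 11 (Alice) has 11→8.
A3: add {3} — 3 (Alice) has 3→11.
A4 = A3; e.g. 1 (Bob) can still go to 5. Fixed point.
Alice's attractor = {0, 3, 8, 11}; Bob avoids the target exactly from the complement.

1, 2, 4, 5, 6, 7, 9, 10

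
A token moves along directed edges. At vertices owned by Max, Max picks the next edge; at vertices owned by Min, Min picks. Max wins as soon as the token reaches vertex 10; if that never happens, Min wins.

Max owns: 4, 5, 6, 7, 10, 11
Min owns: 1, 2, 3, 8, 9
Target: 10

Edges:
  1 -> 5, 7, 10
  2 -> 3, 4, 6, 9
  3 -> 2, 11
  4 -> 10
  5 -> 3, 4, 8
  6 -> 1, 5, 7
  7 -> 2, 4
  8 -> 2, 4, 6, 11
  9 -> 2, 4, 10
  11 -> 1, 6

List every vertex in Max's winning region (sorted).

1, 4, 5, 6, 7, 10, 11

A0 = {10}
A1: add {4} — 4 (Max) has 4→10.
A2: add {5, 7} — 5 (Max) has 5→4; 7 (Max) has 7→4.
A3: add {1, 6} — 1 (Min): all of {5, 7, 10} already in; 6 (Max) has 6→5.
A4: add {11} — 11 (Max) has 11→1.
A5 = A4; e.g. 2 (Min) can still go to 3. Fixed point.
Max's winning region = {1, 4, 5, 6, 7, 10, 11}.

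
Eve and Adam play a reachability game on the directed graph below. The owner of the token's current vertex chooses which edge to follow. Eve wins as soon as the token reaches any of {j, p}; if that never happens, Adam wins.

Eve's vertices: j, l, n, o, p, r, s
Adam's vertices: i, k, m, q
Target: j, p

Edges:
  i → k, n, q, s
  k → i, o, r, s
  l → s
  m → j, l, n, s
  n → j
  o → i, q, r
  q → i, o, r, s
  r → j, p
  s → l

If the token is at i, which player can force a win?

A0 = {j, p}
A1: add {n, r} — n (Eve) has n→j; r (Eve) has r→j.
A2: add {o} — o (Eve) has o→r.
A3 = A2; e.g. i (Adam) can still go to k. Fixed point.
i never enters the attractor, so Adam can avoid the target forever.

Adam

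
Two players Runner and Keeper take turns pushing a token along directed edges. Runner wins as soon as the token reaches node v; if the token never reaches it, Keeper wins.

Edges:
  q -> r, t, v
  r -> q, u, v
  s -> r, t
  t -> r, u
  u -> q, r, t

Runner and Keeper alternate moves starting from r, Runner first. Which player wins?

Runner

Track states (vertex, player-to-move).
A0 = {(v,Runner), (v,Keeper)}
A1: add {(q,Runner), (r,Runner)}.
(r,Runner) ∈ A1 ⇒ Runner forces the target.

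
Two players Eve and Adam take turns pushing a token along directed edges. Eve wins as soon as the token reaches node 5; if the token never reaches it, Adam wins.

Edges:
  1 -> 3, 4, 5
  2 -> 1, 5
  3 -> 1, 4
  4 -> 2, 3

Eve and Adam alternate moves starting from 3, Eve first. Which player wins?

Track states (vertex, player-to-move).
A0 = {(5,Eve), (5,Adam)}
A1: add {(1,Eve), (2,Eve)}.
A2: add {(2,Adam)}.
A3: add {(4,Eve)}.
A4: add {(3,Adam)}.
A5 = A4; e.g. (1,Adam) stays out. (3,Eve) never enters ⇒ Adam avoids the target.

Adam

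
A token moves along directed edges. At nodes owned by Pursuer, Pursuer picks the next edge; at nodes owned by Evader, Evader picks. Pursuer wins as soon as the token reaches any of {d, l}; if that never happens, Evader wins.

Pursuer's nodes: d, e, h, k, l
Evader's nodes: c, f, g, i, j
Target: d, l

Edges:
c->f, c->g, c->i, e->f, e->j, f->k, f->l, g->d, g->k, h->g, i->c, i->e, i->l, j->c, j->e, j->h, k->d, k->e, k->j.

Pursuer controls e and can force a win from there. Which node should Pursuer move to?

f

A0 = {d, l}
A1: add {k} — k (Pursuer) has k→d.
A2: add {f, g} — f (Evader): all of {k, l} already in; g (Evader): all of {d, k} already in.
A3: add {e, h} — e (Pursuer) has e→f; h (Pursuer) has h→g.
A4 = A3; e.g. c (Evader) can still go to i. Fixed point.
From e, successor f is in the attractor (rank 2); the other successor j is not.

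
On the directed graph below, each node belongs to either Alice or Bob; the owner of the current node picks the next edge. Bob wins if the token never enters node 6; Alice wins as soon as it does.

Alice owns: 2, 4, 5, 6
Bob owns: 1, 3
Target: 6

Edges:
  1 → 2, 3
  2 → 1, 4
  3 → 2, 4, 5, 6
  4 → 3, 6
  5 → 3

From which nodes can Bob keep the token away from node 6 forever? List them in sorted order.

A0 = {6}
A1: add {4} — 4 (Alice) has 4→6.
A2: add {2} — 2 (Alice) has 2→4.
A3 = A2; e.g. 1 (Bob) can still go to 3. Fixed point.
Alice's attractor = {2, 4, 6}; Bob avoids the target exactly from the complement.

1, 3, 5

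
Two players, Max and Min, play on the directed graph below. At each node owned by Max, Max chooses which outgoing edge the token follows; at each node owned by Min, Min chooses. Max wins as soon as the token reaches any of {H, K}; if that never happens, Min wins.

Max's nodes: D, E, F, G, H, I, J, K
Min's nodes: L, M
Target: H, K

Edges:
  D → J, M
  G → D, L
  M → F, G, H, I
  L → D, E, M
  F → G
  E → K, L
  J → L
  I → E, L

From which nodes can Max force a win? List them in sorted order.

E, H, I, K

A0 = {H, K}
A1: add {E} — E (Max) has E→K.
A2: add {I} — I (Max) has I→E.
A3 = A2; e.g. D (Max) has no edge into A2. Fixed point.
Max's winning region = {E, H, I, K}.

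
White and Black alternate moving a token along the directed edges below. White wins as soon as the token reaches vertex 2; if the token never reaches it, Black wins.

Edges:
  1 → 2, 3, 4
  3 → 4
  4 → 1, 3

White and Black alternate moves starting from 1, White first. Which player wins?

White

Track states (vertex, player-to-move).
A0 = {(2,White), (2,Black)}
A1: add {(1,White)}.
(1,White) ∈ A1 ⇒ White forces the target.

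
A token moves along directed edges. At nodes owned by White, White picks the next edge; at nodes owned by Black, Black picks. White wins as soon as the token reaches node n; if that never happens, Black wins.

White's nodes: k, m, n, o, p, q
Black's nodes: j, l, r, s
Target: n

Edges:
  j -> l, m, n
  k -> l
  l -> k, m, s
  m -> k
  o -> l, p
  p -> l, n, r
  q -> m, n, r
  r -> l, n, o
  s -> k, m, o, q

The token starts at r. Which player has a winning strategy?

Black

A0 = {n}
A1: add {p, q} — p (White) has p→n; q (White) has q→n.
A2: add {o} — o (White) has o→p.
A3 = A2; e.g. j (Black) can still go to l. Fixed point.
r never enters the attractor, so Black can avoid the target forever.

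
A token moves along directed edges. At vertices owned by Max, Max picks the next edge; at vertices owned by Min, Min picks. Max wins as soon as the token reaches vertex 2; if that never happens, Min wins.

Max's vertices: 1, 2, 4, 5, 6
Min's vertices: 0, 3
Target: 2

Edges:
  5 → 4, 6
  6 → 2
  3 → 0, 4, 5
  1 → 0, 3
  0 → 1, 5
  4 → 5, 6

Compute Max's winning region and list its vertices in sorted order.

2, 4, 5, 6

A0 = {2}
A1: add {6} — 6 (Max) has 6→2.
A2: add {4, 5} — 4 (Max) has 4→6; 5 (Max) has 5→6.
A3 = A2; e.g. 0 (Min) can still go to 1. Fixed point.
Max's winning region = {2, 4, 5, 6}.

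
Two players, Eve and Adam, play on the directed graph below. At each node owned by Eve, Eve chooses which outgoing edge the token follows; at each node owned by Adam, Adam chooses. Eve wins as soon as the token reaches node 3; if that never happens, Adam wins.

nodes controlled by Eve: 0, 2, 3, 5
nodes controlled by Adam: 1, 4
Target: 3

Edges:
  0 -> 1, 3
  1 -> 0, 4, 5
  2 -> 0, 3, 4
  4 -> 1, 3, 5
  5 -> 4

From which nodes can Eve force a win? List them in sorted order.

0, 2, 3

A0 = {3}
A1: add {0, 2} — 0 (Eve) has 0→3; 2 (Eve) has 2→3.
A2 = A1; e.g. 1 (Adam) can still go to 4. Fixed point.
Eve's winning region = {0, 2, 3}.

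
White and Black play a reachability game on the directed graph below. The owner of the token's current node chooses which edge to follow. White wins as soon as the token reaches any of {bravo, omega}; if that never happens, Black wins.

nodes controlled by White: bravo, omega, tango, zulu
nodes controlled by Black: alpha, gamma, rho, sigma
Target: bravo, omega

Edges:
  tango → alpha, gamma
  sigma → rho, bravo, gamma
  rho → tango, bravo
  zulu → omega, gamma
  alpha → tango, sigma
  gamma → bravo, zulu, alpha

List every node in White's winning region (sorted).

bravo, omega, zulu

A0 = {bravo, omega}
A1: add {zulu} — zulu (White) has zulu→omega.
A2 = A1; e.g. tango (White) has no edge into A1. Fixed point.
White's winning region = {bravo, omega, zulu}.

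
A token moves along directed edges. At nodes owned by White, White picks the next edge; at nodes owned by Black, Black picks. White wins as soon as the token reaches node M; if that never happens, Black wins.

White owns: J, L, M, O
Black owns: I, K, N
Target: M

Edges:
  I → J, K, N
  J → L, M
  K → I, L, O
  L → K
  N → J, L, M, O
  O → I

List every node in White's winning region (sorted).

A0 = {M}
A1: add {J} — J (White) has J→M.
A2 = A1; e.g. I (Black) can still go to K. Fixed point.
White's winning region = {J, M}.

J, M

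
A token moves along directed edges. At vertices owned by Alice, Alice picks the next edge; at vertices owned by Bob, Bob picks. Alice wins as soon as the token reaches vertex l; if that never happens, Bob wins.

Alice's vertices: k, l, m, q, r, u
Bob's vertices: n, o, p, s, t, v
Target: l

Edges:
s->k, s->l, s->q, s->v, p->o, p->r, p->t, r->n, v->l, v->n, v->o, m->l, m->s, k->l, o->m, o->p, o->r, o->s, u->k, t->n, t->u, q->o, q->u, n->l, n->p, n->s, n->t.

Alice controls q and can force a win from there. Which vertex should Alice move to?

A0 = {l}
A1: add {k, m} — k (Alice) has k→l; m (Alice) has m→l.
A2: add {u} — u (Alice) has u→k.
A3: add {q} — q (Alice) has q→u.
A4 = A3; e.g. n (Bob) can still go to p. Fixed point.
From q, successor u is in the attractor (rank 2); the other successor o is not.

u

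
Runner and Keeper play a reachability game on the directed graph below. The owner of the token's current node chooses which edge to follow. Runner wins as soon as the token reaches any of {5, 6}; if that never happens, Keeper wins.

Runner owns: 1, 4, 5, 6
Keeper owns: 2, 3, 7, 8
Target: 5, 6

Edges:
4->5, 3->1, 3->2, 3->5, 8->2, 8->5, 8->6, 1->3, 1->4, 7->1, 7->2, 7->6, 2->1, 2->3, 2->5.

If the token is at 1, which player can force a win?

A0 = {5, 6}
A1: add {4} — 4 (Runner) has 4→5.
A2: add {1} — 1 (Runner) has 1→4.
A3 = A2; e.g. 2 (Keeper) can still go to 3. Fixed point.
1 ∈ A2, so Runner can force the target.

Runner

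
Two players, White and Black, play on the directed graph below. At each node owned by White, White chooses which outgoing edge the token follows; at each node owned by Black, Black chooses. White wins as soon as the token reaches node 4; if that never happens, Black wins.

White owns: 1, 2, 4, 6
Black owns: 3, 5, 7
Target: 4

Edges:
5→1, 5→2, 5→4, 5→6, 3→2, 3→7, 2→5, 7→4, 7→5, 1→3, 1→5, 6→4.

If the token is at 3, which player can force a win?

Black

A0 = {4}
A1: add {6} — 6 (White) has 6→4.
A2 = A1; e.g. 1 (White) has no edge into A1. Fixed point.
3 never enters the attractor, so Black can avoid the target forever.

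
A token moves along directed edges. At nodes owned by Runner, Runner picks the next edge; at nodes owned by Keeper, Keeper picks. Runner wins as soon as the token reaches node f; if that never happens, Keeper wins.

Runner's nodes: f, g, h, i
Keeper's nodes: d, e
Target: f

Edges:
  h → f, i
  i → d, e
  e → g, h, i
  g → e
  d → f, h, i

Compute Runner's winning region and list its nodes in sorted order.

A0 = {f}
A1: add {h} — h (Runner) has h→f.
A2 = A1; e.g. d (Keeper) can still go to i. Fixed point.
Runner's winning region = {f, h}.

f, h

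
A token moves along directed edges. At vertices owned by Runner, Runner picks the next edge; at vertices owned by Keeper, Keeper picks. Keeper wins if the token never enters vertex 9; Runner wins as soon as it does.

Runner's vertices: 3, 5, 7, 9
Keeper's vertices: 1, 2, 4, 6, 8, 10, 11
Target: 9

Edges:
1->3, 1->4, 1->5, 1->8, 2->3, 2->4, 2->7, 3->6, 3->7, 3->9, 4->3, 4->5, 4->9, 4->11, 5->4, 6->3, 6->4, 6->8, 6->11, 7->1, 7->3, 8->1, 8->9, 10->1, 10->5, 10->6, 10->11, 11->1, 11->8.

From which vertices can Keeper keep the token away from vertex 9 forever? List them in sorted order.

1, 2, 4, 5, 6, 8, 10, 11

A0 = {9}
A1: add {3} — 3 (Runner) has 3→9.
A2: add {7} — 7 (Runner) has 7→3.
A3 = A2; e.g. 1 (Keeper) can still go to 4. Fixed point.
Runner's attractor = {3, 7, 9}; Keeper avoids the target exactly from the complement.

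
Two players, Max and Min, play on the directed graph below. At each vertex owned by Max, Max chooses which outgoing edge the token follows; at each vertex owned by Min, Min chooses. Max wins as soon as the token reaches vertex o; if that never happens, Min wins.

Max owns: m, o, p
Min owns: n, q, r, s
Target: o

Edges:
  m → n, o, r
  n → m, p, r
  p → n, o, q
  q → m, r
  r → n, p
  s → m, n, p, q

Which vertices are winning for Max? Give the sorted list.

m, o, p

A0 = {o}
A1: add {m, p} — m (Max) has m→o; p (Max) has p→o.
A2 = A1; e.g. n (Min) can still go to r. Fixed point.
Max's winning region = {m, o, p}.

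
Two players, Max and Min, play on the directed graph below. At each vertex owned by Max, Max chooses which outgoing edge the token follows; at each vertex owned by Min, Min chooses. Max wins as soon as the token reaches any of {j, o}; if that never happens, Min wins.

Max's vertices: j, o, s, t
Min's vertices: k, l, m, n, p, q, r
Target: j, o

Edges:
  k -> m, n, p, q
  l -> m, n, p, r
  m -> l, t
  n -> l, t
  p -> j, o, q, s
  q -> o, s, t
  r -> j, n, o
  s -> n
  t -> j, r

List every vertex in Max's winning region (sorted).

A0 = {j, o}
A1: add {t} — t (Max) has t→j.
A2 = A1; e.g. k (Min) can still go to m. Fixed point.
Max's winning region = {j, o, t}.

j, o, t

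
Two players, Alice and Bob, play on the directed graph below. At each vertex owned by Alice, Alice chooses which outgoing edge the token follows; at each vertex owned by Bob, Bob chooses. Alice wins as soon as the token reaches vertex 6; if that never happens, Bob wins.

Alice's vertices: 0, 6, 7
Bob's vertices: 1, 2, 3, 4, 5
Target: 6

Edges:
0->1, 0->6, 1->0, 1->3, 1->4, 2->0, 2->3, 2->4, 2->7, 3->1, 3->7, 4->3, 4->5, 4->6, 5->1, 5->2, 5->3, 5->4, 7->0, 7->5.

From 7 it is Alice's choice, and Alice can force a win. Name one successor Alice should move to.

A0 = {6}
A1: add {0} — 0 (Alice) has 0→6.
A2: add {7} — 7 (Alice) has 7→0.
A3 = A2; e.g. 1 (Bob) can still go to 3. Fixed point.
From 7, successor 0 is in the attractor (rank 1); the other successor 5 is not.

0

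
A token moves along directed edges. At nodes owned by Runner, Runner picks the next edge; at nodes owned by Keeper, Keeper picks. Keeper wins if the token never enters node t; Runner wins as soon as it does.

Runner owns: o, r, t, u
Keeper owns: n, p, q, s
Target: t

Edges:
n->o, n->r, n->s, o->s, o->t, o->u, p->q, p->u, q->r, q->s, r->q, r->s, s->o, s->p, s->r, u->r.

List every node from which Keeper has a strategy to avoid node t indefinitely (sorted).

A0 = {t}
A1: add {o} — o (Runner) has o→t.
A2 = A1; e.g. n (Keeper) can still go to r. Fixed point.
Runner's attractor = {o, t}; Keeper avoids the target exactly from the complement.

n, p, q, r, s, u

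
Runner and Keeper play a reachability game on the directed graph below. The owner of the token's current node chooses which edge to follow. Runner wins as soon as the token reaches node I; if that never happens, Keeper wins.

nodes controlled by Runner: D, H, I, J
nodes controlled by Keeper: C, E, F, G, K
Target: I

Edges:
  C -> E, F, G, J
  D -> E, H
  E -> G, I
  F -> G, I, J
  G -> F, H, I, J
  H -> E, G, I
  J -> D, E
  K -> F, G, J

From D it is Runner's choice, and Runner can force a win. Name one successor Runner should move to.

A0 = {I}
A1: add {H} — H (Runner) has H→I.
A2: add {D} — D (Runner) has D→H.
A3: add {J} — J (Runner) has J→D.
A4 = A3; e.g. C (Keeper) can still go to E. Fixed point.
From D, successor H is in the attractor (rank 1); the other successor E is not.

H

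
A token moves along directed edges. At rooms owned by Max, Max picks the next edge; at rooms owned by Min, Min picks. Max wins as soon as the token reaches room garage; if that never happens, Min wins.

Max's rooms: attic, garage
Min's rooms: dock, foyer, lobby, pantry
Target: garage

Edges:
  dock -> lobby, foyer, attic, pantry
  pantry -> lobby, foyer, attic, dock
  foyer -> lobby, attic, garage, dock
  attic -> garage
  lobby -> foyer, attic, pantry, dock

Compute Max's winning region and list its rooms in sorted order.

attic, garage

A0 = {garage}
A1: add {attic} — attic (Max) has attic→garage.
A2 = A1; e.g. lobby (Min) can still go to foyer. Fixed point.
Max's winning region = {attic, garage}.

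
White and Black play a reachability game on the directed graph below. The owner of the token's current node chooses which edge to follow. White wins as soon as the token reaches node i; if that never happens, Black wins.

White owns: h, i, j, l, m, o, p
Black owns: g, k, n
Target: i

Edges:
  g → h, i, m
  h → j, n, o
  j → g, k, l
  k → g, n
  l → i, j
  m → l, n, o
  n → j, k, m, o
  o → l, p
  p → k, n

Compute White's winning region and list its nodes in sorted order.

A0 = {i}
A1: add {l} — l (White) has l→i.
A2: add {j, m, o} — j (White) has j→l; m (White) has m→l; o (White) has o→l.
A3: add {h} — h (White) has h→j.
A4: add {g} — g (Black): all of {h, i, m} already in.
A5 = A4; e.g. k (Black) can still go to n. Fixed point.
White's winning region = {g, h, i, j, l, m, o}.

g, h, i, j, l, m, o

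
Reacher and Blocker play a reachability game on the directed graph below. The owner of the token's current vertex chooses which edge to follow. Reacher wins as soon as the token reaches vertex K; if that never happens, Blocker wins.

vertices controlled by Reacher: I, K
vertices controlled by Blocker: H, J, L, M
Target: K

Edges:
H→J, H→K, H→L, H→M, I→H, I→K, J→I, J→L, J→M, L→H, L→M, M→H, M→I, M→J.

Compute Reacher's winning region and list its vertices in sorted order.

I, K

A0 = {K}
A1: add {I} — I (Reacher) has I→K.
A2 = A1; e.g. H (Blocker) can still go to J. Fixed point.
Reacher's winning region = {I, K}.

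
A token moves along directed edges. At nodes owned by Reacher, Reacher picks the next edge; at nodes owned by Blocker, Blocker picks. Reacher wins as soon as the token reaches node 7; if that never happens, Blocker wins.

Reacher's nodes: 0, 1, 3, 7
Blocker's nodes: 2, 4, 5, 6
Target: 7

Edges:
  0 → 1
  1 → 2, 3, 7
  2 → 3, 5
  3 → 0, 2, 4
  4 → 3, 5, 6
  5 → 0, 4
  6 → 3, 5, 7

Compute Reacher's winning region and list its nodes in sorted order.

A0 = {7}
A1: add {1} — 1 (Reacher) has 1→7.
A2: add {0} — 0 (Reacher) has 0→1.
A3: add {3} — 3 (Reacher) has 3→0.
A4 = A3; e.g. 2 (Blocker) can still go to 5. Fixed point.
Reacher's winning region = {0, 1, 3, 7}.

0, 1, 3, 7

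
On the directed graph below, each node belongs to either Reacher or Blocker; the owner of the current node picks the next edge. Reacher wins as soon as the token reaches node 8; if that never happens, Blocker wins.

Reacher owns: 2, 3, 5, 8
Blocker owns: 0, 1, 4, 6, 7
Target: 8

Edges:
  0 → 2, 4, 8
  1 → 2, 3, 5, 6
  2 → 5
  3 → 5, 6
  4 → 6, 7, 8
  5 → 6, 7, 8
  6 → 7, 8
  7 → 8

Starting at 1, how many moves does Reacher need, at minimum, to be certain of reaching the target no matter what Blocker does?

3

A0 = {8}
A1: add {5, 7} — 5 (Reacher) has 5→8; 7 (Blocker): all of {8} already in.
A2: add {2, 3, 6} — 2 (Reacher) has 2→5; 3 (Reacher) has 3→5; 6 (Blocker): all of {7, 8} already in.
A3: add {1, 4} — 1 (Blocker): all of {2, 3, 5, 6} already in; 4 (Blocker): all of {6, 7, 8} already in.
1 enters the attractor at level 3, so Reacher can force the target in 3 moves from there.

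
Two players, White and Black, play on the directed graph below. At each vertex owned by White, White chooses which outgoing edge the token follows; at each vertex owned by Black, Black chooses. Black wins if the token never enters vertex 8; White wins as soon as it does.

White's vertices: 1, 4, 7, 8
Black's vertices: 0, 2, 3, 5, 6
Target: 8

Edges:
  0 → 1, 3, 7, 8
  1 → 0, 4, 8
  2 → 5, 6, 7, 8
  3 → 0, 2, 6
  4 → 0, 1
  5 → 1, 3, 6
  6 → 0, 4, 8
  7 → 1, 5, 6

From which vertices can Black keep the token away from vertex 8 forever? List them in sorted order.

0, 2, 3, 5, 6

A0 = {8}
A1: add {1} — 1 (White) has 1→8.
A2: add {4, 7} — 4 (White) has 4→1; 7 (White) has 7→1.
A3 = A2; e.g. 0 (Black) can still go to 3. Fixed point.
White's attractor = {1, 4, 7, 8}; Black avoids the target exactly from the complement.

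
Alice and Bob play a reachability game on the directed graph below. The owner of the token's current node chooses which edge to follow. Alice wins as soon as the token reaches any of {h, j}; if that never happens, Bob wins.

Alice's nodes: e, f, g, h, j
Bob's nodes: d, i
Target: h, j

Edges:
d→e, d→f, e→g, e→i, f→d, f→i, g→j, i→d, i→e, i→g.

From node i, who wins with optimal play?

Bob

A0 = {h, j}
A1: add {g} — g (Alice) has g→j.
A2: add {e} — e (Alice) has e→g.
A3 = A2; e.g. d (Bob) can still go to f. Fixed point.
i never enters the attractor, so Bob can avoid the target forever.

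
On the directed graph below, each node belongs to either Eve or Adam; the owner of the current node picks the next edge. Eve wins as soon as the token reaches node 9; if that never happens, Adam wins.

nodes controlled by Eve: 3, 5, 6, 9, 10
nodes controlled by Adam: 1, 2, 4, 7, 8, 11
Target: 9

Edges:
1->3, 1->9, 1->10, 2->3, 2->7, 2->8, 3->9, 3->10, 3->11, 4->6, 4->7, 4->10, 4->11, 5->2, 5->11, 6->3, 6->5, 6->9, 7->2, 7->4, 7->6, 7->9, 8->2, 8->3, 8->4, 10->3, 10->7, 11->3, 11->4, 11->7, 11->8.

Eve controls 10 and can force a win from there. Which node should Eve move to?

3

A0 = {9}
A1: add {3, 6} — 3 (Eve) has 3→9; 6 (Eve) has 6→9.
A2: add {10} — 10 (Eve) has 10→3.
A3: add {1} — 1 (Adam): all of {3, 9, 10} already in.
A4 = A3; e.g. 2 (Adam) can still go to 7. Fixed point.
From 10, successor 3 is in the attractor (rank 1); the other successor 7 is not.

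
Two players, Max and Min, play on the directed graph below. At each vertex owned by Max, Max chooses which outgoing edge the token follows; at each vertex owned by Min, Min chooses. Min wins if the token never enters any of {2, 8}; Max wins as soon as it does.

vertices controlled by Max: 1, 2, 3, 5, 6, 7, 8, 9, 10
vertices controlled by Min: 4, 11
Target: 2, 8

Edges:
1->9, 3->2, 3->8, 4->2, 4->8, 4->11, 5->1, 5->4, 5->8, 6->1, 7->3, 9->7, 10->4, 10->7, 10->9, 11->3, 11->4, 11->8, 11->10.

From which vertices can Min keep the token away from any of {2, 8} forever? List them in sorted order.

A0 = {2, 8}
A1: add {3, 5} — 3 (Max) has 3→2; 5 (Max) has 5→8.
A2: add {7} — 7 (Max) has 7→3.
A3: add {9, 10} — 9 (Max) has 9→7; 10 (Max) has 10→7.
A4: add {1} — 1 (Max) has 1→9.
A5: add {6} — 6 (Max) has 6→1.
A6 = A5; e.g. 4 (Min) can still go to 11. Fixed point.
Max's attractor = {1, 2, 3, 5, 6, 7, 8, 9, 10}; Min avoids the target exactly from the complement.

4, 11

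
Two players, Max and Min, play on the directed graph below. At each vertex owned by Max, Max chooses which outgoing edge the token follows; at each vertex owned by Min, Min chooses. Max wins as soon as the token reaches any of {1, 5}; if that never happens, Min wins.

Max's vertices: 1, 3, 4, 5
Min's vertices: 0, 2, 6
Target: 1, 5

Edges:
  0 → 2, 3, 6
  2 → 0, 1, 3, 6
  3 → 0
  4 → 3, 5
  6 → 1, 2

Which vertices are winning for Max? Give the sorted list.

A0 = {1, 5}
A1: add {4} — 4 (Max) has 4→5.
A2 = A1; e.g. 0 (Min) can still go to 2. Fixed point.
Max's winning region = {1, 4, 5}.

1, 4, 5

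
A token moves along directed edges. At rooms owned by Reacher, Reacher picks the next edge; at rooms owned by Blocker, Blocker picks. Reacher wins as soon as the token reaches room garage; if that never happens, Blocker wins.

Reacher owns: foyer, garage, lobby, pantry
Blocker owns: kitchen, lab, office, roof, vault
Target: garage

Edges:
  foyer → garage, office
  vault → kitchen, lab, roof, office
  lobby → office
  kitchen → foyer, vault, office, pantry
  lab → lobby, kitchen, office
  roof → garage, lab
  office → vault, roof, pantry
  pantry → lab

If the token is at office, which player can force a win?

Blocker

A0 = {garage}
A1: add {foyer} — foyer (Reacher) has foyer→garage.
A2 = A1; e.g. vault (Blocker) can still go to kitchen. Fixed point.
office never enters the attractor, so Blocker can avoid the target forever.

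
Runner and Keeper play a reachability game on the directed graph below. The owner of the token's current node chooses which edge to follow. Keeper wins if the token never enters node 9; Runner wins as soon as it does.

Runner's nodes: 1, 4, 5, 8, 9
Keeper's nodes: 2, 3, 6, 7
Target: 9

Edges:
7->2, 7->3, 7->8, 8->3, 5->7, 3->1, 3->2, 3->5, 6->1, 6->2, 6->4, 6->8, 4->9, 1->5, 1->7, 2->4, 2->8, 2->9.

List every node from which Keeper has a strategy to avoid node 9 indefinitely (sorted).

1, 2, 3, 5, 6, 7, 8

A0 = {9}
A1: add {4} — 4 (Runner) has 4→9.
A2 = A1; e.g. 1 (Runner) has no edge into A1. Fixed point.
Runner's attractor = {4, 9}; Keeper avoids the target exactly from the complement.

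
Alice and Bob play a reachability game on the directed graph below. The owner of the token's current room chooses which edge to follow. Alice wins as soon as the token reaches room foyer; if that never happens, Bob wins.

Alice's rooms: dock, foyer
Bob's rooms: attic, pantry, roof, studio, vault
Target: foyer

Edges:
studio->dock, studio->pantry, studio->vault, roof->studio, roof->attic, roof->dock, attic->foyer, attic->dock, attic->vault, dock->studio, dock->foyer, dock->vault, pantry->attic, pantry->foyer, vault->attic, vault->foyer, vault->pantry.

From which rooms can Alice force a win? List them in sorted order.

dock, foyer

A0 = {foyer}
A1: add {dock} — dock (Alice) has dock→foyer.
A2 = A1; e.g. studio (Bob) can still go to pantry. Fixed point.
Alice's winning region = {dock, foyer}.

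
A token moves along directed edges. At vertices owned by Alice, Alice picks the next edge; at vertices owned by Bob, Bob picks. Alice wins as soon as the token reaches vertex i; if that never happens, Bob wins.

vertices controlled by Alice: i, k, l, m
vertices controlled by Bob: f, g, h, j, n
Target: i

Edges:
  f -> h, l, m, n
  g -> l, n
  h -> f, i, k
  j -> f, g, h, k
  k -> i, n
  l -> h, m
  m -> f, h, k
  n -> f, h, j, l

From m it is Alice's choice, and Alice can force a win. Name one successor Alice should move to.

A0 = {i}
A1: add {k} — k (Alice) has k→i.
A2: add {m} — m (Alice) has m→k.
A3: add {l} — l (Alice) has l→m.
A4 = A3; e.g. f (Bob) can still go to h. Fixed point.
From m, successor k is in the attractor (rank 1); the other successors f, h are not.

k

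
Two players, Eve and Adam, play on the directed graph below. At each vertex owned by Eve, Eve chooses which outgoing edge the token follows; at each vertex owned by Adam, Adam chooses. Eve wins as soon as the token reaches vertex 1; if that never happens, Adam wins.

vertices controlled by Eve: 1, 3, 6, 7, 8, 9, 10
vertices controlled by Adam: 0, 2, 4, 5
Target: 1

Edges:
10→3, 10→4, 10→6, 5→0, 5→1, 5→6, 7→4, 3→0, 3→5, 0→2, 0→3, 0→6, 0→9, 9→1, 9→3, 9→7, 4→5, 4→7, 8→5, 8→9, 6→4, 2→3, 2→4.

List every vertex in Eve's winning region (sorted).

A0 = {1}
A1: add {9} — 9 (Eve) has 9→1.
A2: add {8} — 8 (Eve) has 8→9.
A3 = A2; e.g. 0 (Adam) can still go to 2. Fixed point.
Eve's winning region = {1, 8, 9}.

1, 8, 9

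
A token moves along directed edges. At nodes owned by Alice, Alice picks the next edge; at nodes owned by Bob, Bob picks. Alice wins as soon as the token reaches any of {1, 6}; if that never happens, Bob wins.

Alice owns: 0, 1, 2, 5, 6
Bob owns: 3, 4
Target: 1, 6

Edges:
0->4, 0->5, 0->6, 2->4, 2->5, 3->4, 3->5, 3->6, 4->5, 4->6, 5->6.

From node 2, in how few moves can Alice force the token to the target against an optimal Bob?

2

A0 = {1, 6}
A1: add {0, 5} — 0 (Alice) has 0→6; 5 (Alice) has 5→6.
A2: add {2, 4} — 2 (Alice) has 2→5; 4 (Bob): all of {5, 6} already in.
2 enters the attractor at level 2, so Alice can force the target in 2 moves from there.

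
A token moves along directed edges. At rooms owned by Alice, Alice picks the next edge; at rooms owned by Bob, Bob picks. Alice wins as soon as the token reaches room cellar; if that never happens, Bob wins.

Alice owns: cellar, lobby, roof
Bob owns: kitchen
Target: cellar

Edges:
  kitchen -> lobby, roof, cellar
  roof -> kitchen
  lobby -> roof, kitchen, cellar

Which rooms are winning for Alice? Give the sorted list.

cellar, lobby

A0 = {cellar}
A1: add {lobby} — lobby (Alice) has lobby→cellar.
A2 = A1; e.g. roof (Alice) has no edge into A1. Fixed point.
Alice's winning region = {cellar, lobby}.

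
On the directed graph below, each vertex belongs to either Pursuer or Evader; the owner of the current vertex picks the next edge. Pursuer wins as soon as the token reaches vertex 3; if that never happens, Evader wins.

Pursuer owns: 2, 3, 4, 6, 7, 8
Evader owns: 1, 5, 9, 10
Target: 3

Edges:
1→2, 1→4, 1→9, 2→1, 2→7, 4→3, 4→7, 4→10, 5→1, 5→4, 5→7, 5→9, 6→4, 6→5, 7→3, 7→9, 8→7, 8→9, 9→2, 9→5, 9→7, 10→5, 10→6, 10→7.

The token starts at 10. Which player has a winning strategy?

Evader

A0 = {3}
A1: add {4, 7} — 4 (Pursuer) has 4→3; 7 (Pursuer) has 7→3.
A2: add {2, 6, 8} — 2 (Pursuer) has 2→7; 6 (Pursuer) has 6→4; 8 (Pursuer) has 8→7.
A3 = A2; e.g. 1 (Evader) can still go to 9. Fixed point.
10 never enters the attractor, so Evader can avoid the target forever.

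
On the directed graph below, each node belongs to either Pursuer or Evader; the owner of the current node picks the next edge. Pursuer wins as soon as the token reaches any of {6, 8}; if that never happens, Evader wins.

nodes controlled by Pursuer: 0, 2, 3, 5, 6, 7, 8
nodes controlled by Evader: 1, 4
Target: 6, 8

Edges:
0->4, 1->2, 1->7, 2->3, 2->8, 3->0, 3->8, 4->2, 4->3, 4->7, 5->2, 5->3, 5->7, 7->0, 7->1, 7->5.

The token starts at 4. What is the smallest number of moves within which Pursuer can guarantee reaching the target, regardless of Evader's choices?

A0 = {6, 8}
A1: add {2, 3} — 2 (Pursuer) has 2→8; 3 (Pursuer) has 3→8.
A2: add {5} — 5 (Pursuer) has 5→2.
A3: add {7} — 7 (Pursuer) has 7→5.
A4: add {1, 4} — 1 (Evader): all of {2, 7} already in; 4 (Evader): all of {2, 3, 7} already in.
4 enters the attractor at level 4, so Pursuer can force the target in 4 moves from there.

4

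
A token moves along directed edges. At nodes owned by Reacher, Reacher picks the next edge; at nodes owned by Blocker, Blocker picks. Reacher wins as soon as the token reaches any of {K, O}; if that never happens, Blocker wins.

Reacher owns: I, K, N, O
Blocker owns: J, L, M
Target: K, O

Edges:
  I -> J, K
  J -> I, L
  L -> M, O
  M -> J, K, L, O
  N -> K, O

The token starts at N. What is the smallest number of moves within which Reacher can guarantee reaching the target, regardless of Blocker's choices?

1

A0 = {K, O}
A1: add {I, N} — I (Reacher) has I→K; N (Reacher) has N→K.
A2 = A1; e.g. J (Blocker) can still go to L. Fixed point.
N enters the attractor at level 1, so Reacher can force the target in 1 move from there.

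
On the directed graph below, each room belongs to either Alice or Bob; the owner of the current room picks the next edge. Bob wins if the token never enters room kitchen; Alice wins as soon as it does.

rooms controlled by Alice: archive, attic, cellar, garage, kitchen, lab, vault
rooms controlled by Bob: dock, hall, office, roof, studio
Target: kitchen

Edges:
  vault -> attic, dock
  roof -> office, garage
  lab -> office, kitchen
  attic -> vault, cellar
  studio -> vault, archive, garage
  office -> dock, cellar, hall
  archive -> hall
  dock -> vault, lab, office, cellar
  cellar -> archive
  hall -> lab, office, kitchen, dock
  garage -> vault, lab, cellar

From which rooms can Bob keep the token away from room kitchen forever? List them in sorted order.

archive, attic, cellar, dock, hall, office, roof, studio, vault

A0 = {kitchen}
A1: add {lab} — lab (Alice) has lab→kitchen.
A2: add {garage} — garage (Alice) has garage→lab.
A3 = A2; e.g. vault (Alice) has no edge into A2. Fixed point.
Alice's attractor = {garage, kitchen, lab}; Bob avoids the target exactly from the complement.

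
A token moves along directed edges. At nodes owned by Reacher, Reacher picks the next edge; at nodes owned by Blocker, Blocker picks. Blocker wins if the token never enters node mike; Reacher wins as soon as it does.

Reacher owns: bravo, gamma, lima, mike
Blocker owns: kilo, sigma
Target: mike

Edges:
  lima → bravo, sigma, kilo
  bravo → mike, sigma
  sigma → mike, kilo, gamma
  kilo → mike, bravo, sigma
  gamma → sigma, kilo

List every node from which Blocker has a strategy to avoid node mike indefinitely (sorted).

A0 = {mike}
A1: add {bravo} — bravo (Reacher) has bravo→mike.
A2: add {lima} — lima (Reacher) has lima→bravo.
A3 = A2; e.g. sigma (Blocker) can still go to kilo. Fixed point.
Reacher's attractor = {bravo, lima, mike}; Blocker avoids the target exactly from the complement.

gamma, kilo, sigma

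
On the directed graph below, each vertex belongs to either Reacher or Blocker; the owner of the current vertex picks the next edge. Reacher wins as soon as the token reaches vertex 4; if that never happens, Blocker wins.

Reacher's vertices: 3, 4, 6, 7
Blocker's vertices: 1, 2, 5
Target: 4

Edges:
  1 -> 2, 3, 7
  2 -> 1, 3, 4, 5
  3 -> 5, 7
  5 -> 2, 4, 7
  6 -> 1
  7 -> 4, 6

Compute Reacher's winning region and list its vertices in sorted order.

A0 = {4}
A1: add {7} — 7 (Reacher) has 7→4.
A2: add {3} — 3 (Reacher) has 3→7.
A3 = A2; e.g. 1 (Blocker) can still go to 2. Fixed point.
Reacher's winning region = {3, 4, 7}.

3, 4, 7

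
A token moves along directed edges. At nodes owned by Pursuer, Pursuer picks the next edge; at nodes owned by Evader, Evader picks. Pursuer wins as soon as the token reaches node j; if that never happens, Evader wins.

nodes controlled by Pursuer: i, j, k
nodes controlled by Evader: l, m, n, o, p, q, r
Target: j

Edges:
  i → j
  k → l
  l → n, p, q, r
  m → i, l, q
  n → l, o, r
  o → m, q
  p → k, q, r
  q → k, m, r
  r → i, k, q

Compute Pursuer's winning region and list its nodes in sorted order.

i, j

A0 = {j}
A1: add {i} — i (Pursuer) has i→j.
A2 = A1; e.g. k (Pursuer) has no edge into A1. Fixed point.
Pursuer's winning region = {i, j}.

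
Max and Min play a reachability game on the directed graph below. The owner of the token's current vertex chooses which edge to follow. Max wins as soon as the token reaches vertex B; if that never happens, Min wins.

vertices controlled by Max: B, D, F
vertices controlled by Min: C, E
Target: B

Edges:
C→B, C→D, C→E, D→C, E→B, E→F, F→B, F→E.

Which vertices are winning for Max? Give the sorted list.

B, E, F

A0 = {B}
A1: add {F} — F (Max) has F→B.
A2: add {E} — E (Min): all of {B, F} already in.
A3 = A2; e.g. C (Min) can still go to D. Fixed point.
Max's winning region = {B, E, F}.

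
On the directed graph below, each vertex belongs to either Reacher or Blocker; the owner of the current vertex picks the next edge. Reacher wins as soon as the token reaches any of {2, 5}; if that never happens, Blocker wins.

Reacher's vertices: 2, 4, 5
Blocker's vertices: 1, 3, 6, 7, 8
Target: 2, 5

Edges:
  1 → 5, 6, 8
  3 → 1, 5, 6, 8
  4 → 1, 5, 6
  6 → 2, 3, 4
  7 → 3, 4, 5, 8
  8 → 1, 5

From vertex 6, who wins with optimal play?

A0 = {2, 5}
A1: add {4} — 4 (Reacher) has 4→5.
A2 = A1; e.g. 1 (Blocker) can still go to 6. Fixed point.
6 never enters the attractor, so Blocker can avoid the target forever.

Blocker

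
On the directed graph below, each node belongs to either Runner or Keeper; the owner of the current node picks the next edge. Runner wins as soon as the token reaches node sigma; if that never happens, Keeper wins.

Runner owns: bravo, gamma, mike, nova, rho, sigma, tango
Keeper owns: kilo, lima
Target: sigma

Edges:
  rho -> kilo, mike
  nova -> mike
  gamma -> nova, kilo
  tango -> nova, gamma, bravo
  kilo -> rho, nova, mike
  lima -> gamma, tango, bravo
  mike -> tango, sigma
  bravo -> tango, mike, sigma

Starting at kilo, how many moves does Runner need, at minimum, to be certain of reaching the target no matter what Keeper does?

A0 = {sigma}
A1: add {bravo, mike} — mike (Runner) has mike→sigma; bravo (Runner) has bravo→sigma.
A2: add {nova, rho, tango} — rho (Runner) has rho→mike; nova (Runner) has nova→mike; tango (Runner) has tango→bravo.
A3: add {gamma, kilo} — gamma (Runner) has gamma→nova; kilo (Keeper): all of {rho, nova, mike} already in.
kilo enters the attractor at level 3, so Runner can force the target in 3 moves from there.

3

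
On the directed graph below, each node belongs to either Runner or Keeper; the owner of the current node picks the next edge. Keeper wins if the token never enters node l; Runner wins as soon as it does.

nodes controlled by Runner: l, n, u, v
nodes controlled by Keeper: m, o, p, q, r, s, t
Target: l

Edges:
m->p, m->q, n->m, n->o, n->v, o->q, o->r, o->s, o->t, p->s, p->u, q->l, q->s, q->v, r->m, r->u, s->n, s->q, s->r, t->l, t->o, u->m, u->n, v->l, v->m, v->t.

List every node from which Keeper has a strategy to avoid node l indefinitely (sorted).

A0 = {l}
A1: add {v} — v (Runner) has v→l.
A2: add {n} — n (Runner) has n→v.
A3: add {u} — u (Runner) has u→n.
A4 = A3; e.g. m (Keeper) can still go to p. Fixed point.
Runner's attractor = {l, n, u, v}; Keeper avoids the target exactly from the complement.

m, o, p, q, r, s, t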